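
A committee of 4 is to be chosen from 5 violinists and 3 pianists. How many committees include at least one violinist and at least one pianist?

With no constraint there are C(8,4) = 70 possible selections.
Subtract selections that omit an entire group: no violinists → C(3,4) = 0; no pianists → C(5,4) = 5.
Both groups omitted at once is impossible, so 70 − 5 = 65.

65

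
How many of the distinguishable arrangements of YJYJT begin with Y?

12

Fix Y in the first position and arrange the remaining 4 letters.
Those 4 letters have J appearing twice, giving (4)!/(2!) = 12.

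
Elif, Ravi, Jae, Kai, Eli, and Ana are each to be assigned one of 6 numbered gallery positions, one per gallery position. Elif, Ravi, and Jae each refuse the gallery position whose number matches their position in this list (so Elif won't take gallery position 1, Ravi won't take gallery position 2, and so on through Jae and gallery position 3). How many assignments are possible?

Let Aᵢ (for i ∈ {1, 2, 3}) be the placements that put person i in their forbidden gallery position. Any j of these fix j positions, leaving (6−j)! ways to fill the rest, and there are C(3,j) ways to pick which j.
By inclusion–exclusion, the number of valid placements is Σ_{j=0}^{3} (−1)^j C(3,j)·(6−j)!.
Computing: 720 − 360 + 72 − 6 = 426.

426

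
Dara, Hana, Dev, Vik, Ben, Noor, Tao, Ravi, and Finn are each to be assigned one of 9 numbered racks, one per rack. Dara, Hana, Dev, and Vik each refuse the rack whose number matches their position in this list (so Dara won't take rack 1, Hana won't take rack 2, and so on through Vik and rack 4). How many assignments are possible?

229080

Let Aᵢ (for 1 ≤ i ≤ 4) be the placements that put person i in their forbidden rack. Any j of these fix j positions, leaving (9−j)! ways to fill the rest, and there are C(4,j) ways to pick which j.
By inclusion–exclusion, the number of valid placements is Σ_{j=0}^{4} (−1)^j C(4,j)·(9−j)!.
Computing: 362880 − 161280 + 30240 − 2880 + 120 = 229080.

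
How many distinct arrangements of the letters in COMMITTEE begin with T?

10080

With the first slot taken by T, it remains to arrange the other 8 letters (COMMITEE).
Those 8 letters have E appearing twice and M appearing twice, giving (8)!/(2!·2!) = 10080.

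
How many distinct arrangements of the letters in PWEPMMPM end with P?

420

With the last slot taken by P, it remains to arrange the other 7 letters (WEPMMPM).
Those 7 letters have M appearing 3 times and P appearing twice, giving (7)!/(3!·2!) = 420.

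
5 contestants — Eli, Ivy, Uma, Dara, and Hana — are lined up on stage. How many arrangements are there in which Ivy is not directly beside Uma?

72

There are 5! = 120 arrangements in all. If Ivy and Uma are adjacent, merging them into one block gives 2·(4)! = 48 arrangements.
So 120 − 48 = 72 arrangements keep them apart.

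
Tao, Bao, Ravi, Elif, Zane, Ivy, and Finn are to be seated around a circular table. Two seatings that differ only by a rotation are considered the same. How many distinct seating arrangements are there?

Fix one person's seat to break rotational symmetry; the remaining 6 people can be arranged in (6)! = 720 ways.

720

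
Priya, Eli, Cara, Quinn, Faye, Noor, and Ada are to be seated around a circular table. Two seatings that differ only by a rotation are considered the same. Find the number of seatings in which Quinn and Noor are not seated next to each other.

Without the restriction there are (6)! = 720 seatings.
Those with Quinn next to Noor: fuse the pair into one unit and seat 6 units around a circle — 2·(5)! = 240.
Subtracting, 720 − 240 = 480.

480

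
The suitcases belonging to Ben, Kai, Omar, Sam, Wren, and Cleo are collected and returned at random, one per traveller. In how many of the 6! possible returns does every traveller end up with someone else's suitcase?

265

This is the derangement count D_6: permutations of 6 items with no fixed point.
By inclusion–exclusion this is Σ_{j=0}^{6} (−1)^j C(6,j)·(6−j)!.
Computing: 720 − 720 + 360 − 120 + 30 − 6 + 1 = 265.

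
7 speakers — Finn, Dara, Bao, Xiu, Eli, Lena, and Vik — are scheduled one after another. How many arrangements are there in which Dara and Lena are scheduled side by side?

1440

Treat {Dara, Lena} as a single unit. There are 6 units to order, and the pair itself can be ordered 2 ways.
That gives 2 × 6! = 2 × 720 = 1440.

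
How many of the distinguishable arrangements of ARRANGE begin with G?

180

Fix G in the first position and arrange the remaining 6 letters.
Those 6 letters have A appearing twice and R appearing twice, giving (6)!/(2!·2!) = 180.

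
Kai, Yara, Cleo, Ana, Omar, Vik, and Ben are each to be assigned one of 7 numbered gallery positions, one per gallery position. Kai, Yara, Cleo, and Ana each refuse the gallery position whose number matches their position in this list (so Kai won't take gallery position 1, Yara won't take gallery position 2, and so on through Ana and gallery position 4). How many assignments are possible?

Let Aᵢ (for 1 ≤ i ≤ 4) be the placements that put person i in their forbidden gallery position. Any j of these fix j positions, leaving (7−j)! ways to fill the rest, and there are C(4,j) ways to pick which j.
By inclusion–exclusion, the number of valid placements is Σ_{j=0}^{4} (−1)^j C(4,j)·(7−j)!.
Computing: 5040 − 2880 + 720 − 96 + 6 = 2790.

2790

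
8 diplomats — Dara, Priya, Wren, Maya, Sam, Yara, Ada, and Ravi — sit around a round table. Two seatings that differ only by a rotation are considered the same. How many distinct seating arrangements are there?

5040

Fix one person's seat to break rotational symmetry; the remaining 7 people can be arranged in (7)! = 5040 ways.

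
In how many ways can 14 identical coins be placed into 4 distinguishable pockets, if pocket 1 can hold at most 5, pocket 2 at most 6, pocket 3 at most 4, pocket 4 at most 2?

Without the upper bounds there are C(17,3) = 680 ways to split 14 among 4 pockets.
Subtract solutions that violate a single cap (substitute x_i' = x_i − (cap_i+1)): x_1 ≥ 6 gives C(11,3) = 165; x_2 ≥ 7 gives C(10,3) = 120; x_3 ≥ 5 gives C(12,3) = 220; x_4 ≥ 3 gives C(14,3) = 364. Together 869.
Add back pairs where two caps are both exceeded: 4 + 20 + 56 + 10 + 35 + 84 = 209.
Subtract triples: 0 + 0 + 1 + 0 = 1.
By inclusion–exclusion the count is 680 − 869 + 209 − 1 = 19.

19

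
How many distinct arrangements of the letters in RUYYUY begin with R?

With the first slot taken by R, it remains to arrange the other 5 letters (UYYUY).
Those 5 letters have U appearing twice and Y appearing 3 times, giving (5)!/(3!·2!) = 10.

10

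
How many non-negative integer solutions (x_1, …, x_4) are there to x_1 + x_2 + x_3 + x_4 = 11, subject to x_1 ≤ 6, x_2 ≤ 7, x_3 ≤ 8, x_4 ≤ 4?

215

Without the upper bounds there are C(14,3) = 364 ways to split 11 among 4 variables.
Subtract solutions that violate a single cap (substitute x_i' = x_i − (cap_i+1)): x_1 ≥ 7 gives C(7,3) = 35; x_2 ≥ 8 gives C(6,3) = 20; x_3 ≥ 9 gives C(5,3) = 10; x_4 ≥ 5 gives C(9,3) = 84. Together 149.
No two caps can be exceeded simultaneously, so the pair terms are all 0.
By inclusion–exclusion the count is 364 − 149 + 0 = 215.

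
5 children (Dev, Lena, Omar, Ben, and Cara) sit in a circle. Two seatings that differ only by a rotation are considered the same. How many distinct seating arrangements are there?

Fix one person's seat to break rotational symmetry; the remaining 4 people can be arranged in (4)! = 24 ways.

24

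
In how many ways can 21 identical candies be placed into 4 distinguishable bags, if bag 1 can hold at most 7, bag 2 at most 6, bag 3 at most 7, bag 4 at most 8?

119

Ignoring the caps, the number of non-negative solutions to x_1+…+x_4 = 21 is C(24,3) = 2024.
Subtract solutions that violate a single cap (substitute x_i' = x_i − (cap_i+1)): x_1 ≥ 8 gives C(16,3) = 560; x_2 ≥ 7 gives C(17,3) = 680; x_3 ≥ 8 gives C(16,3) = 560; x_4 ≥ 9 gives C(15,3) = 455. Together 2255.
Add back pairs where two caps are both exceeded: 84 + 56 + 35 + 84 + 56 + 35 = 350.
By inclusion–exclusion the count is 2024 − 2255 + 350 = 119.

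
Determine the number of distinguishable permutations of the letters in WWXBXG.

180

The 6 letters of WWXBXG have repeats: W appearing twice and X appearing twice.
Dividing 6! = 720 by 2!·2! = 4 for the repeated letters gives 180.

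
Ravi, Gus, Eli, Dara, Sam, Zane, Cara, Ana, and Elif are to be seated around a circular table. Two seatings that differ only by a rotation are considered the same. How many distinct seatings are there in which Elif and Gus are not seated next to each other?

All circular seatings of 9 people number (8)! = 40320.
Those with Elif next to Gus: fuse the pair into one unit and seat 8 units around a circle — 2·(7)! = 10080.
Subtracting, 40320 − 10080 = 30240.

30240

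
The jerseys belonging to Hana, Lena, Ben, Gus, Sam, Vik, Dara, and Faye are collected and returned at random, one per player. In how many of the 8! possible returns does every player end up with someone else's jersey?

This is the derangement count D_8: permutations of 8 items with no fixed point.
By inclusion–exclusion this is Σ_{j=0}^{8} (−1)^j C(8,j)·(8−j)!.
Computing: 40320 − 40320 + 20160 − 6720 + 1680 − 336 + 56 − 8 + 1 = 14833.

14833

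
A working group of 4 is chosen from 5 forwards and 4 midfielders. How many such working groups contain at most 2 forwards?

81

Split by how many forwards are chosen (0 through 2).
Sum: C(5,0)·C(4,4) + C(5,1)·C(4,3) + C(5,2)·C(4,2) = 1 + 20 + 60 = 81.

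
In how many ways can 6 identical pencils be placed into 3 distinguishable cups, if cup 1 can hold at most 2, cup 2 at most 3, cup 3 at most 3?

6

Without the upper bounds there are C(8,2) = 28 ways to split 6 among 3 cups.
Subtract solutions that violate a single cap (substitute x_i' = x_i − (cap_i+1)): x_1 ≥ 3 gives C(5,2) = 10; x_2 ≥ 4 gives C(4,2) = 6; x_3 ≥ 4 gives C(4,2) = 6. Together 22.
No two caps can be exceeded simultaneously, so the pair terms are all 0.
By inclusion–exclusion the count is 28 − 22 + 0 = 6.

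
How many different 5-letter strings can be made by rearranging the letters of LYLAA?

The 5 letters of LYLAA have repeats: A appearing twice and L appearing twice.
So there are 5! / (2!·2!) = 30 distinguishable arrangements.

30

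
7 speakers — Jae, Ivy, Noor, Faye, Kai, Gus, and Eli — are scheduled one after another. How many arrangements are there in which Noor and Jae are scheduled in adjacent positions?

1440

Glue Noor and Jae into one block (2 internal orders), leaving 6 units to arrange in a row.
So the count is 2·(6)! = 1440.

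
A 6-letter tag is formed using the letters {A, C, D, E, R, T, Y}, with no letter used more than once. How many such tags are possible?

With no repetition, fill the 6 letters in order: 7 choices, then 6, down to 2.
That product is 7 × 6 × 5 × 4 × 3 × 2 = 5040.

5040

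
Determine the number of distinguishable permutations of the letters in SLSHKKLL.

1680

The 8 letters of SLSHKKLL have repeats: K appearing twice, L appearing 3 times, and S appearing twice.
Dividing 8! = 40320 by 3!·2!·2! = 24 for the repeated letters gives 1680.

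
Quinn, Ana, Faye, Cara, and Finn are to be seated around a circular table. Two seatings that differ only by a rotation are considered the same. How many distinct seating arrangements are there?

24

Fix one person's seat to break rotational symmetry; the remaining 4 people can be arranged in (4)! = 24 ways.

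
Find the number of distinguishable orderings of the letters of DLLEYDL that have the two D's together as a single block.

120

Treat the 2 copies of D as a single block. The multiset to arrange is then {DD, E, L, L, L, Y}, 6 items in all.
That gives (6)!/(3!) = 120 arrangements.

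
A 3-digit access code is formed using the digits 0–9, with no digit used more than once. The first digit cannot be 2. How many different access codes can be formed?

648

The first digit has 10−1 = 9 choices (anything except 2).
The remaining 2 digits are filled from the other 9 symbols without repetition: 9 × 8 = 72.
Total: 9 × 72 = 648.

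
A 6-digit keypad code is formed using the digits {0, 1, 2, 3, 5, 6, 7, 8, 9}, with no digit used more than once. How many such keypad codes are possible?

60480

Choose and order 6 of the 9 symbols: the first digit has 9 options, the next 8, and so on down to 4.
9 × 8 × 7 × 6 × 5 × 4 = 60480.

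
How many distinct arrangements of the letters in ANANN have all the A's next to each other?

Treat the 2 copies of A as a single block. The multiset to arrange is then {AA, N, N, N}, 4 items in all.
That gives (4)!/(3!) = 4 arrangements.

4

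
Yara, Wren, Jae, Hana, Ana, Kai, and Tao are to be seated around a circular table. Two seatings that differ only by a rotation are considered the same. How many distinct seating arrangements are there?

720

Fix one person's seat to break rotational symmetry; the remaining 6 people can be arranged in (6)! = 720 ways.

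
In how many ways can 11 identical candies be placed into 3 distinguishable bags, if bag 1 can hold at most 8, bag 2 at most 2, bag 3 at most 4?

9

Without the upper bounds there are C(13,2) = 78 ways to split 11 among 3 bags.
Subtract solutions that violate a single cap (substitute x_i' = x_i − (cap_i+1)): x_1 ≥ 9 gives C(4,2) = 6; x_2 ≥ 3 gives C(10,2) = 45; x_3 ≥ 5 gives C(8,2) = 28. Together 79.
Add back pairs where two caps are both exceeded: 0 + 0 + 10 = 10.
By inclusion–exclusion the count is 78 − 79 + 10 = 9.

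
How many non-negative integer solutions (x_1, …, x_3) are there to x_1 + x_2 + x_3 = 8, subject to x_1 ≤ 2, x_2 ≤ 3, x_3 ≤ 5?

Without the upper bounds there are C(10,2) = 45 ways to split 8 among 3 variables.
Subtract solutions that violate a single cap (substitute x_i' = x_i − (cap_i+1)): x_1 ≥ 3 gives C(7,2) = 21; x_2 ≥ 4 gives C(6,2) = 15; x_3 ≥ 6 gives C(4,2) = 6. Together 42.
Add back pairs where two caps are both exceeded: 3 + 0 + 0 = 3.
By inclusion–exclusion the count is 45 − 42 + 3 = 6.

6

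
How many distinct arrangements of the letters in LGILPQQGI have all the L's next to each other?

5040

Treat the 2 copies of L as a single block. The multiset to arrange is then {LL, G, G, I, I, P, Q, Q}, 8 items in all.
That gives (8)!/(2!·2!·2!) = 5040 arrangements.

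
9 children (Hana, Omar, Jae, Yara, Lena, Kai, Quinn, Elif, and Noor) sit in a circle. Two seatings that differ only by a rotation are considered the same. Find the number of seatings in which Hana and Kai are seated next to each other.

10080

Treat {Hana, Kai} as one unit (2 internal orders) and seat the resulting 8 units around the table: (7)! circular arrangements.
So 2 × (7)! = 2 × 5040 = 10080.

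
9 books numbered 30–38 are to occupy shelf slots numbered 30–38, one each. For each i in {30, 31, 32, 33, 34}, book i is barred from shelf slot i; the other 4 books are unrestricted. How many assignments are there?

205056

Let Aᵢ (for 30 ≤ i ≤ 34) be the placements that put book i in its forbidden shelf slot. Any j of these fix j positions, leaving (9−j)! ways to fill the rest, and there are C(5,j) ways to pick which j.
By inclusion–exclusion, the number of valid placements is Σ_{j=0}^{5} (−1)^j C(5,j)·(9−j)!.
Computing: 362880 − 201600 + 50400 − 7200 + 600 − 24 = 205056.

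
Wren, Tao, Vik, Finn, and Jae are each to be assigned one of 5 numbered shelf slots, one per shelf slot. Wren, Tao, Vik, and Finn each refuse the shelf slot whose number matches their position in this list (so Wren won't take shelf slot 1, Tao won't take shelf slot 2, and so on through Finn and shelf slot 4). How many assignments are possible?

Let Aᵢ (for 1 ≤ i ≤ 4) be the placements that put person i in their forbidden shelf slot. Any j of these fix j positions, leaving (5−j)! ways to fill the rest, and there are C(4,j) ways to pick which j.
By inclusion–exclusion, the number of valid placements is Σ_{j=0}^{4} (−1)^j C(4,j)·(5−j)!.
Computing: 120 − 96 + 36 − 8 + 1 = 53.

53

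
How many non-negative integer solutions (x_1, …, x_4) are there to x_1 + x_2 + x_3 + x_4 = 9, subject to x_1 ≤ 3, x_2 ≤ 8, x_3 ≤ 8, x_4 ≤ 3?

Without the upper bounds there are C(12,3) = 220 ways to split 9 among 4 variables.
Subtract solutions that violate a single cap (substitute x_i' = x_i − (cap_i+1)): x_1 ≥ 4 gives C(8,3) = 56; x_2 ≥ 9 gives C(3,3) = 1; x_3 ≥ 9 gives C(3,3) = 1; x_4 ≥ 4 gives C(8,3) = 56. Together 114.
Add back pairs where two caps are both exceeded: 0 + 0 + 4 + 0 + 0 + 0 = 4.
By inclusion–exclusion the count is 220 − 114 + 4 = 110.

110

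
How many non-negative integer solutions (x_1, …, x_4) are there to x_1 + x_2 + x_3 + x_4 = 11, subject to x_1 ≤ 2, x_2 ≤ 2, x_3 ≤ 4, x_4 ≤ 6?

18

Without the upper bounds there are C(14,3) = 364 ways to split 11 among 4 variables.
Subtract solutions that violate a single cap (substitute x_i' = x_i − (cap_i+1)): x_1 ≥ 3 gives C(11,3) = 165; x_2 ≥ 3 gives C(11,3) = 165; x_3 ≥ 5 gives C(9,3) = 84; x_4 ≥ 7 gives C(7,3) = 35. Together 449.
Add back pairs where two caps are both exceeded: 56 + 20 + 4 + 20 + 4 + 0 = 104.
Subtract triples: 1 + 0 + 0 + 0 = 1.
By inclusion–exclusion the count is 364 − 449 + 104 − 1 = 18.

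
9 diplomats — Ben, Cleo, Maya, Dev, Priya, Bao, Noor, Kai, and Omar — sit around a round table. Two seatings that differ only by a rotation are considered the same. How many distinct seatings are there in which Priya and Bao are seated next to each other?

Glue Priya and Bao into a block (2 internal orders). Seating 8 units around a circle gives (7)! arrangements.
So 2 × (7)! = 2 × 5040 = 10080.

10080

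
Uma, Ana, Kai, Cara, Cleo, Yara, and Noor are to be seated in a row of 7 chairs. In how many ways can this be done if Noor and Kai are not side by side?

3600

Of the 7! = 5040 arrangements, those with Noor and Kai adjacent number 2 × 6! = 1440 (treat the pair as a block with 2 internal orders).
So 5040 − 1440 = 3600 arrangements keep them apart.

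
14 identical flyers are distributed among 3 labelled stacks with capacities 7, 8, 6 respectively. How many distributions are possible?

Without the upper bounds there are C(16,2) = 120 ways to split 14 among 3 stacks.
Subtract solutions that violate a single cap (substitute x_i' = x_i − (cap_i+1)): x_1 ≥ 8 gives C(8,2) = 28; x_2 ≥ 9 gives C(7,2) = 21; x_3 ≥ 7 gives C(9,2) = 36. Together 85.
No two caps can be exceeded simultaneously, so the pair terms are all 0.
By inclusion–exclusion the count is 120 − 85 + 0 = 35.

35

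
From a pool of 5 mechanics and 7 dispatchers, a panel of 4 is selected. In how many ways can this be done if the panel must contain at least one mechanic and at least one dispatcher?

455

Total 4-person selections from all 12: C(12,4) = 495.
Selections missing a whole group: no mechanics → C(7,4) = 35; no dispatchers → C(5,4) = 5.
Both groups omitted at once is impossible, so 495 − 40 = 455.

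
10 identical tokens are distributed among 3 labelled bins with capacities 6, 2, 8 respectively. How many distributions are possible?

By stars and bars, unrestricted non-negative solutions to x_1+…+x_3 = 10 number C(10+2,2) = 66.
Subtract solutions that violate a single cap (substitute x_i' = x_i − (cap_i+1)): x_1 ≥ 7 gives C(5,2) = 10; x_2 ≥ 3 gives C(9,2) = 36; x_3 ≥ 9 gives C(3,2) = 3. Together 49.
Add back pairs where two caps are both exceeded: 1 + 0 + 0 = 1.
By inclusion–exclusion the count is 66 − 49 + 1 = 18.

18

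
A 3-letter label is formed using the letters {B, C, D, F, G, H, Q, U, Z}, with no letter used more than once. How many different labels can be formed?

504

With no repetition, fill the 3 letters in order: 9 choices, then 8, down to 7.
That product is 9 × 8 × 7 = 504.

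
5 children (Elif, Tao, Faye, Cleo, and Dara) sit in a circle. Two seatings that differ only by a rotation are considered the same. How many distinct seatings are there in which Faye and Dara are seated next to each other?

Treat {Faye, Dara} as one unit (2 internal orders) and seat the resulting 4 units around the table: (3)! circular arrangements.
So 2 × (3)! = 2 × 6 = 12.

12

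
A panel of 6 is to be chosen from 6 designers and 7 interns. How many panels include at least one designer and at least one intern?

Total 6-person selections from all 13: C(13,6) = 1716.
Subtract selections that omit an entire group: no designers → C(7,6) = 7; no interns → C(6,6) = 1.
Both groups omitted at once is impossible, so 1716 − 8 = 1708.

1708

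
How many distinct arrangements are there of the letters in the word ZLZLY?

The 5 letters of ZLZLY have repeats: L appearing twice and Z appearing twice.
The number of distinct arrangements is 5!/(2!·2!) = 120/4 = 30.

30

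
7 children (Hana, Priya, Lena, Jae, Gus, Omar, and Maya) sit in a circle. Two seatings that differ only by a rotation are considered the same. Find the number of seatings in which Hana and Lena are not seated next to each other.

Without the restriction there are (6)! = 720 seatings.
Seatings with Hana beside Lena: treat them as a block with 2 internal orders, giving 2 × (5)! = 240.
Subtracting, 720 − 240 = 480.

480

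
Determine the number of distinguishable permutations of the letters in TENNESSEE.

TENNESSEE has 9 letters with E appearing 4 times, N appearing twice, and S appearing twice.
Dividing 9! = 362880 by 4!·2!·2! = 96 for the repeated letters gives 3780.

3780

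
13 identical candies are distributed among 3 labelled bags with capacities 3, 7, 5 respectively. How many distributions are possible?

6

Without the upper bounds there are C(15,2) = 105 ways to split 13 among 3 bags.
Subtract solutions that violate a single cap (substitute x_i' = x_i − (cap_i+1)): x_1 ≥ 4 gives C(11,2) = 55; x_2 ≥ 8 gives C(7,2) = 21; x_3 ≥ 6 gives C(9,2) = 36. Together 112.
Add back pairs where two caps are both exceeded: 3 + 10 + 0 = 13.
By inclusion–exclusion the count is 105 − 112 + 13 = 6.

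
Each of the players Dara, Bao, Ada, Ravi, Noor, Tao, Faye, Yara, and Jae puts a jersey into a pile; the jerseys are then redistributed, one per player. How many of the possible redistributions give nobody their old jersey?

133496

This is the derangement count D_9: permutations of 9 items with no fixed point.
By inclusion–exclusion this is Σ_{j=0}^{9} (−1)^j C(9,j)·(9−j)!.
Computing: 362880 − 362880 + 181440 − 60480 + 15120 − 3024 + 504 − 72 + 9 − 1 = 133496.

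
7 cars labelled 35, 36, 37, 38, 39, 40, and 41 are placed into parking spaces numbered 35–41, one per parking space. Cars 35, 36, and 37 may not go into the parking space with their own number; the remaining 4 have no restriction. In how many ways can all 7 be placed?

3216

Let Aᵢ (for i ∈ {35, 36, 37}) be the placements that put car i in its forbidden parking space. Any j of these fix j positions, leaving (7−j)! ways to fill the rest, and there are C(3,j) ways to pick which j.
By inclusion–exclusion, the number of valid placements is Σ_{j=0}^{3} (−1)^j C(3,j)·(7−j)!.
Computing: 5040 − 2160 + 360 − 24 = 3216.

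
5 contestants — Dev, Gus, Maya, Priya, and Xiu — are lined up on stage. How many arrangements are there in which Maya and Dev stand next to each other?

Glue Maya and Dev into one block (2 internal orders), leaving 4 units to arrange in a row.
So the count is 2·(4)! = 48.

48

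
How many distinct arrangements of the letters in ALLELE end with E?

20

With the last slot taken by E, it remains to arrange the other 5 letters (ALLLE).
Those 5 letters have L appearing 3 times, giving (5)!/(3!) = 20.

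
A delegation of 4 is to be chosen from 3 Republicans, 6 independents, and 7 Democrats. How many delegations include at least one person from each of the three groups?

819

Unrestricted: C(16,4) = 1820 ways to pick any 4 of the 16.
Selections missing a whole group: no Republicans → C(13,4) = 715; no independents → C(10,4) = 210; no Democrats → C(9,4) = 126.
Add back selections omitting two groups (i.e. drawn from a single group): C(3,4) + C(6,4) + C(7,4) = 50.
By inclusion–exclusion: 1820 − 1051 + 50 = 819.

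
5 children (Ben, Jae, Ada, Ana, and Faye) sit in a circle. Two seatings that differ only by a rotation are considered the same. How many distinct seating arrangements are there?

Around a circle, 5 distinct people have 5!/5 = (4)! = 24 rotationally distinct seatings.

24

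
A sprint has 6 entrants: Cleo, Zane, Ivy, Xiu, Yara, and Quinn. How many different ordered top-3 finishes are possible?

120

This is an ordered selection of 3 from 6: P(6,3).
That gives 6 × 5 × 4 = 120.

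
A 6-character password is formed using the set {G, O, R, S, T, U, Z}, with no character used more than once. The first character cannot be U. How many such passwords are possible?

The first character has 7−1 = 6 choices (anything except U).
The remaining 5 characters are filled from the other 6 symbols without repetition: 6 × 5 × 4 × 3 × 2 = 720.
Total: 6 × 720 = 4320.

4320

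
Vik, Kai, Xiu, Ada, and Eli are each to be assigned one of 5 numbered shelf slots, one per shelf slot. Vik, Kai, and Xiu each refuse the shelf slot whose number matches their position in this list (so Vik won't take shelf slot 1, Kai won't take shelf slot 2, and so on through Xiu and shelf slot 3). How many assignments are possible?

Let Aᵢ (for i ∈ {1, 2, 3}) be the placements that put person i in their forbidden shelf slot. Any j of these fix j positions, leaving (5−j)! ways to fill the rest, and there are C(3,j) ways to pick which j.
By inclusion–exclusion, the number of valid placements is Σ_{j=0}^{3} (−1)^j C(3,j)·(5−j)!.
Computing: 120 − 72 + 18 − 2 = 64.

64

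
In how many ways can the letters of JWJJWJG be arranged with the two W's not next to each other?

75

There are 7!/(4!·2!) = 105 arrangements of JWJJWJG in total.
If the two W's are adjacent, glue them into one block, leaving 6 items to arrange: (6)!/(4!) = 30 ways.
Hence 105 − 30 = 75.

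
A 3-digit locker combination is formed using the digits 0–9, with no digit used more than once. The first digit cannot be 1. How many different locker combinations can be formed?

The first digit has 10−1 = 9 choices (anything except 1).
The remaining 2 digits are filled from the other 9 symbols without repetition: 9 × 8 = 72.
Total: 9 × 72 = 648.

648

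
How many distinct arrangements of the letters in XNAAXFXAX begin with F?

280

Fix F in the first position and arrange the remaining 8 letters.
Those 8 letters have A appearing 3 times and X appearing 4 times, giving (8)!/(4!·3!) = 280.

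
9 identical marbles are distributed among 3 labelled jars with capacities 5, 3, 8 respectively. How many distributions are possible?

23

Without the upper bounds there are C(11,2) = 55 ways to split 9 among 3 jars.
Subtract solutions that violate a single cap (substitute x_i' = x_i − (cap_i+1)): x_1 ≥ 6 gives C(5,2) = 10; x_2 ≥ 4 gives C(7,2) = 21; x_3 ≥ 9 gives C(2,2) = 1. Together 32.
No two caps can be exceeded simultaneously, so the pair terms are all 0.
By inclusion–exclusion the count is 55 − 32 + 0 = 23.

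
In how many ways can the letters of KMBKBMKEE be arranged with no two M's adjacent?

5880

There are 9!/(3!·2!·2!·2!) = 7560 arrangements of KMBKBMKEE in total.
Arrangements with the M's together: treat MM as one letter, giving (8)!/(3!·2!·2!) = 1680.
Hence 7560 − 1680 = 5880.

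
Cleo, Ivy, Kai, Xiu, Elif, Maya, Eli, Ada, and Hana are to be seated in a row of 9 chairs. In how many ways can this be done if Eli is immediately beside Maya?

Place the 7 others and the Eli-Maya pair as 8 objects in a line; the pair has 2 internal arrangements.
So the count is 2·(8)! = 80640.

80640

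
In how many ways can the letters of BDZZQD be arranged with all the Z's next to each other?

Treat the 2 copies of Z as a single block. The multiset to arrange is then {ZZ, B, D, D, Q}, 5 items in all.
That gives (5)!/(2!) = 60 arrangements.

60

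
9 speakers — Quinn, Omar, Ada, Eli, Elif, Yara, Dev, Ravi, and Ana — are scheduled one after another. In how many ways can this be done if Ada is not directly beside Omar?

There are 9! = 362880 arrangements in all. If Ada and Omar are adjacent, merging them into one block gives 2·(8)! = 80640 arrangements.
So 362880 − 80640 = 282240 arrangements keep them apart.

282240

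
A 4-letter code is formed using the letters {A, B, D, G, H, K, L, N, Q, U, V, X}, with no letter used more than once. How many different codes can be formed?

11880

With no repetition, fill the 4 letters in order: 12 choices, then 11, down to 9.
12 × 11 × 10 × 9 = 11880.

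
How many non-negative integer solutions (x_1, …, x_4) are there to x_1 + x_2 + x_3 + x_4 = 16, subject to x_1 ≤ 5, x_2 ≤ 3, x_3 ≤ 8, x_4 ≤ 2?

Without the upper bounds there are C(19,3) = 969 ways to split 16 among 4 variables.
Subtract solutions that violate a single cap (substitute x_i' = x_i − (cap_i+1)): x_1 ≥ 6 gives C(13,3) = 286; x_2 ≥ 4 gives C(15,3) = 455; x_3 ≥ 9 gives C(10,3) = 120; x_4 ≥ 3 gives C(16,3) = 560. Together 1421.
Add back pairs where two caps are both exceeded: 84 + 4 + 120 + 20 + 220 + 35 = 483.
Subtract triples: 0 + 20 + 0 + 1 = 21.
By inclusion–exclusion the count is 969 − 1421 + 483 − 21 = 10.

10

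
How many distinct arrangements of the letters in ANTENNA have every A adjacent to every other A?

Treat the 2 copies of A as a single block. The multiset to arrange is then {AA, E, N, N, N, T}, 6 items in all.
That gives (6)!/(3!) = 120 arrangements.

120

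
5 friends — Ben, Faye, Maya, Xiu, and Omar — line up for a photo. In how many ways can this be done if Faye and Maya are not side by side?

72

Of the 5! = 120 arrangements, those with Faye and Maya adjacent number 2 × 4! = 48 (treat the pair as a block with 2 internal orders).
So 120 − 48 = 72 arrangements keep them apart.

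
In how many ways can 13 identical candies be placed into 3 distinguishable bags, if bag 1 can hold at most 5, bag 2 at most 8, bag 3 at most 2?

By stars and bars, unrestricted non-negative solutions to x_1+…+x_3 = 13 number C(13+2,2) = 105.
Subtract solutions that violate a single cap (substitute x_i' = x_i − (cap_i+1)): x_1 ≥ 6 gives C(9,2) = 36; x_2 ≥ 9 gives C(6,2) = 15; x_3 ≥ 3 gives C(12,2) = 66. Together 117.
Add back pairs where two caps are both exceeded: 0 + 15 + 3 = 18.
By inclusion–exclusion the count is 105 − 117 + 18 = 6.

6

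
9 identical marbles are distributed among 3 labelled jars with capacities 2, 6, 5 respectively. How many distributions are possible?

12

By stars and bars, unrestricted non-negative solutions to x_1+…+x_3 = 9 number C(9+2,2) = 55.
Subtract solutions that violate a single cap (substitute x_i' = x_i − (cap_i+1)): x_1 ≥ 3 gives C(8,2) = 28; x_2 ≥ 7 gives C(4,2) = 6; x_3 ≥ 6 gives C(5,2) = 10. Together 44.
Add back pairs where two caps are both exceeded: 0 + 1 + 0 = 1.
By inclusion–exclusion the count is 55 − 44 + 1 = 12.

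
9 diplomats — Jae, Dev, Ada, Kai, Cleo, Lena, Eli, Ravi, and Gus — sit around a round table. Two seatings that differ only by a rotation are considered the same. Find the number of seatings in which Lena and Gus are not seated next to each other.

30240

All circular seatings of 9 people number (8)! = 40320.
Those with Lena next to Gus: fuse the pair into one unit and seat 8 units around a circle — 2·(7)! = 10080.
Subtracting, 40320 − 10080 = 30240.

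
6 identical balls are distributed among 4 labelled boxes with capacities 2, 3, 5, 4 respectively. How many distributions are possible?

Without the upper bounds there are C(9,3) = 84 ways to split 6 among 4 boxes.
Subtract solutions that violate a single cap (substitute x_i' = x_i − (cap_i+1)): x_1 ≥ 3 gives C(6,3) = 20; x_2 ≥ 4 gives C(5,3) = 10; x_3 ≥ 6 gives C(3,3) = 1; x_4 ≥ 5 gives C(4,3) = 4. Together 35.
No two caps can be exceeded simultaneously, so the pair terms are all 0.
By inclusion–exclusion the count is 84 − 35 + 0 = 49.

49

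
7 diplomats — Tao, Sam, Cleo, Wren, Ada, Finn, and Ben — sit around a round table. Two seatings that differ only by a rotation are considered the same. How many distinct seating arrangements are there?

720

Seat Tao anywhere (absorbing the rotational symmetry), then permute the other 6: (6)! = 720.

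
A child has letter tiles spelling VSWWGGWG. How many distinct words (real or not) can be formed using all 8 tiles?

1120

VSWWGGWG has 8 letters with G appearing 3 times and W appearing 3 times.
The number of distinct arrangements is 8!/(3!·3!) = 40320/36 = 1120.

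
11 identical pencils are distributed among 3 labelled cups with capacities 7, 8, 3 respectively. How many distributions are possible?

Ignoring the caps, the number of non-negative solutions to x_1+…+x_3 = 11 is C(13,2) = 78.
Subtract solutions that violate a single cap (substitute x_i' = x_i − (cap_i+1)): x_1 ≥ 8 gives C(5,2) = 10; x_2 ≥ 9 gives C(4,2) = 6; x_3 ≥ 4 gives C(9,2) = 36. Together 52.
No two caps can be exceeded simultaneously, so the pair terms are all 0.
By inclusion–exclusion the count is 78 − 52 + 0 = 26.

26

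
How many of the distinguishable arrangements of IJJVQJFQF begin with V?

1680

With the first slot taken by V, it remains to arrange the other 8 letters (IJJQJFQF).
Those 8 letters have F appearing twice, J appearing 3 times, and Q appearing twice, giving (8)!/(3!·2!·2!) = 1680.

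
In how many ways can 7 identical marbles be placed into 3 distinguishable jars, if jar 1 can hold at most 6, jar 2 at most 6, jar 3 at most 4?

By stars and bars, unrestricted non-negative solutions to x_1+…+x_3 = 7 number C(7+2,2) = 36.
Subtract solutions that violate a single cap (substitute x_i' = x_i − (cap_i+1)): x_1 ≥ 7 gives C(2,2) = 1; x_2 ≥ 7 gives C(2,2) = 1; x_3 ≥ 5 gives C(4,2) = 6. Together 8.
No two caps can be exceeded simultaneously, so the pair terms are all 0.
By inclusion–exclusion the count is 36 − 8 + 0 = 28.

28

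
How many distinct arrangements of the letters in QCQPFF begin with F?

60

Fix F in the first position and arrange the remaining 5 letters.
Those 5 letters have Q appearing twice, giving (5)!/(2!) = 60.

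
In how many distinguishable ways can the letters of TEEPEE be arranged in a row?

Letter multiplicities in TEEPEE: E×4, P×1, T×1.
Dividing 6! = 720 by 4! = 24 for the repeated letters gives 30.

30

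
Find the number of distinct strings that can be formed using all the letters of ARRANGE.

Letter multiplicities in ARRANGE: A×2, E×1, G×1, N×1, R×2.
Dividing 7! = 5040 by 2!·2! = 4 for the repeated letters gives 1260.

1260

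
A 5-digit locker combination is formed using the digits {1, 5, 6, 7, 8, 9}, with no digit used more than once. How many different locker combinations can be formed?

This is a permutation of 5 out of 6: P(6,5) = 6!/1!.
That product is 6 × 5 × 4 × 3 × 2 = 720.

720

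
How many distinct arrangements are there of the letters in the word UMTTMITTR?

Letter multiplicities in UMTTMITTR: I×1, M×2, R×1, T×4, U×1.
Dividing 9! = 362880 by 4!·2! = 48 for the repeated letters gives 7560.

7560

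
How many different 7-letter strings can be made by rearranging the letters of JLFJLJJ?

105

Letter multiplicities in JLFJLJJ: F×1, J×4, L×2.
So there are 7! / (4!·2!) = 105 distinguishable arrangements.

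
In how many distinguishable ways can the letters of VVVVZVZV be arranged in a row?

28

Letter multiplicities in VVVVZVZV: V×6, Z×2.
Dividing 8! = 40320 by 6!·2! = 1440 for the repeated letters gives 28.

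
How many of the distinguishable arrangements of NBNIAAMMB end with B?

5040

With the last slot taken by B, it remains to arrange the other 8 letters (NNIAAMMB).
Those 8 letters have A appearing twice, M appearing twice, and N appearing twice, giving (8)!/(2!·2!·2!) = 5040.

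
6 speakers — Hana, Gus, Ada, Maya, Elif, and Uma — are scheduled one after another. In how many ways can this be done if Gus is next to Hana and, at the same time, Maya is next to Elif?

96

Treat {Gus,Hana} as one block (2 orders) and {Maya,Elif} as another (2 orders).
That leaves 4 units to arrange: 2 × 2 × 4! = 4 × 24 = 96.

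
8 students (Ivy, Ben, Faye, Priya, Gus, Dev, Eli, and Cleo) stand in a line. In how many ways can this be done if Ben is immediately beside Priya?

10080

Glue Ben and Priya into one block (2 internal orders), leaving 7 units to arrange in a row.
That gives 2 × 7! = 2 × 5040 = 10080.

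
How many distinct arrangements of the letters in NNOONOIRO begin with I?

280

With the first slot taken by I, it remains to arrange the other 8 letters (NNOONORO).
Those 8 letters have N appearing 3 times and O appearing 4 times, giving (8)!/(4!·3!) = 280.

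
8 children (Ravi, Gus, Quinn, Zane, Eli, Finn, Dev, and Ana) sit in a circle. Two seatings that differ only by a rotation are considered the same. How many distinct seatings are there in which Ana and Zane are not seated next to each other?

3600

All circular seatings of 8 people number (7)! = 5040.
Those with Ana next to Zane: fuse the pair into one unit and seat 7 units around a circle — 2·(6)! = 1440.
Subtracting, 5040 − 1440 = 3600.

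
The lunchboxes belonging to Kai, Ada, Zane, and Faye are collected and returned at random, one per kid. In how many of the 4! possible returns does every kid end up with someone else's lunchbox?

9

Count assignments avoiding every fixed point. For any j of the 4 kids fixed to their own lunchbox, the other 4−j can be arranged in (4−j)! ways.
By inclusion–exclusion this is Σ_{j=0}^{4} (−1)^j C(4,j)·(4−j)!.
Computing: 24 − 24 + 12 − 4 + 1 = 9.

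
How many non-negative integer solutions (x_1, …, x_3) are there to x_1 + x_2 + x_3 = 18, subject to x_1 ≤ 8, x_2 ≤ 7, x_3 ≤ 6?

By stars and bars, unrestricted non-negative solutions to x_1+…+x_3 = 18 number C(18+2,2) = 190.
Subtract solutions that violate a single cap (substitute x_i' = x_i − (cap_i+1)): x_1 ≥ 9 gives C(11,2) = 55; x_2 ≥ 8 gives C(12,2) = 66; x_3 ≥ 7 gives C(13,2) = 78. Together 199.
Add back pairs where two caps are both exceeded: 3 + 6 + 10 = 19.
By inclusion–exclusion the count is 190 − 199 + 19 = 10.

10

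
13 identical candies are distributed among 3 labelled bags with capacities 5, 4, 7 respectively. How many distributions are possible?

10

By stars and bars, unrestricted non-negative solutions to x_1+…+x_3 = 13 number C(13+2,2) = 105.
Subtract solutions that violate a single cap (substitute x_i' = x_i − (cap_i+1)): x_1 ≥ 6 gives C(9,2) = 36; x_2 ≥ 5 gives C(10,2) = 45; x_3 ≥ 8 gives C(7,2) = 21. Together 102.
Add back pairs where two caps are both exceeded: 6 + 0 + 1 = 7.
By inclusion–exclusion the count is 105 − 102 + 7 = 10.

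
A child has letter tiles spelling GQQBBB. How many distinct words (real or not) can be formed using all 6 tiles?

GQQBBB has 6 letters with B appearing 3 times and Q appearing twice.
Dividing 6! = 720 by 3!·2! = 12 for the repeated letters gives 60.

60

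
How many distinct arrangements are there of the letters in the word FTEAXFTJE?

45360

FTEAXFTJE has 9 letters with E appearing twice, F appearing twice, and T appearing twice.
The number of distinct arrangements is 9!/(2!·2!·2!) = 362880/8 = 45360.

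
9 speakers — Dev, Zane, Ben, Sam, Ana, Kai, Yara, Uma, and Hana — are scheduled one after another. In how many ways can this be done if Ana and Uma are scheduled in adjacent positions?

Place the 7 others and the Ana-Uma pair as 8 objects in a line; the pair has 2 internal arrangements.
That gives 2 × 8! = 2 × 40320 = 80640.

80640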